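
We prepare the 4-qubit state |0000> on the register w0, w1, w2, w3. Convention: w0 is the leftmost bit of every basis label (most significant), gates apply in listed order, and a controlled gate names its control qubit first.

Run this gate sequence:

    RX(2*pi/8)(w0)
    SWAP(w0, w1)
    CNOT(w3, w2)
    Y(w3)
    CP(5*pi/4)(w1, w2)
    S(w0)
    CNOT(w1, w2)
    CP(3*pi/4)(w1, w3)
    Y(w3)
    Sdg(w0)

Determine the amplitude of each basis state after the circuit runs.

The final amplitudes are sqrt(sqrt(2) + 2)/2 on |0000>, sqrt(2 - sqrt(2))*exp(I*pi/4)/2 on |0110>, and 0 on every other basis state.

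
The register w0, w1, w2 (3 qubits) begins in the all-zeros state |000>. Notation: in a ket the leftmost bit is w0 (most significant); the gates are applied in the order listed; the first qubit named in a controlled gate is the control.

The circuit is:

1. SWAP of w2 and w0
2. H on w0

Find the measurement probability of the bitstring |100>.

The probability of measuring |100> is 1/2.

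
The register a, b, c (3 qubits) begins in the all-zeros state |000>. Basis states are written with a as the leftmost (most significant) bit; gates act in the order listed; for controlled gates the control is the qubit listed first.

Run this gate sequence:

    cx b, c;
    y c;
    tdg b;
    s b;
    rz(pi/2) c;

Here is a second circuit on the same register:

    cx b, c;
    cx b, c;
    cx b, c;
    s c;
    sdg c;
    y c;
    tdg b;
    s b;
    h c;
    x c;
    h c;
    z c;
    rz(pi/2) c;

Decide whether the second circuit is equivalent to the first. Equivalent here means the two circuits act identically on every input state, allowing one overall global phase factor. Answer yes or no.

Yes: on every input state the two circuits agree up to one overall phase factor.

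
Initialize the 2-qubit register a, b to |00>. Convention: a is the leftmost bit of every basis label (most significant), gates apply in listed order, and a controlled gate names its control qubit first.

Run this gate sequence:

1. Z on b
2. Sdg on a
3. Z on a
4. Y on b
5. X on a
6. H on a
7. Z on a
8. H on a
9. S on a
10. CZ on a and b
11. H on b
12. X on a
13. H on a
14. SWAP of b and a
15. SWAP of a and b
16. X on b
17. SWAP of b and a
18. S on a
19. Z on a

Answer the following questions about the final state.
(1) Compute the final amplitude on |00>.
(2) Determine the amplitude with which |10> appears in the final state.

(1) |00> carries amplitude -I/2 in the final state.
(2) The amplitude on |10> is 1/2.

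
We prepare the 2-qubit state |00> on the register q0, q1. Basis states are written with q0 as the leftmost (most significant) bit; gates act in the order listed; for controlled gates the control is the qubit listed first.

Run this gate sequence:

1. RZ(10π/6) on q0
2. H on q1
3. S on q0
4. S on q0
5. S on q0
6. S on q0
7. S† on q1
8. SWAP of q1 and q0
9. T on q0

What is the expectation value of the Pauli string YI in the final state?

In the final state, YI has expectation -sqrt(2)/2. Key observation: steps 3-6 multiply out to the identity, so the circuit reduces to the remaining gates.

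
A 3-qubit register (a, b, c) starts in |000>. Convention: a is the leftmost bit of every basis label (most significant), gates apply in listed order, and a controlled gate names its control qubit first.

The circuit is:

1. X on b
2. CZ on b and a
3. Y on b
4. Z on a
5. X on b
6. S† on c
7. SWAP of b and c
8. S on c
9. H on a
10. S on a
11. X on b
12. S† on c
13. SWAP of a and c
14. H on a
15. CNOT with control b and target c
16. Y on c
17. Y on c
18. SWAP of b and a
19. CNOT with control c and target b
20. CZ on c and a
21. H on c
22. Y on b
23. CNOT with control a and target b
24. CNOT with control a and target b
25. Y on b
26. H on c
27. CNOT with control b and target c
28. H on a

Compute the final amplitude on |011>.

The amplitude on |011> is -sqrt(2)/4.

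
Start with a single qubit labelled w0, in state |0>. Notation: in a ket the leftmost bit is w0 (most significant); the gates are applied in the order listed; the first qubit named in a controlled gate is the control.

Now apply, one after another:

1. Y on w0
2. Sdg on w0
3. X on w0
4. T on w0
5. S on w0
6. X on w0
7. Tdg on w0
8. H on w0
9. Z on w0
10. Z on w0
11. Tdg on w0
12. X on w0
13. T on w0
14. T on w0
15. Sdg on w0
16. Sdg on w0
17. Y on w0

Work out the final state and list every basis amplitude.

The final amplitudes are sqrt(2)*exp(3*I*pi/4)/2 on |0>, -sqrt(2)/2 on |1>.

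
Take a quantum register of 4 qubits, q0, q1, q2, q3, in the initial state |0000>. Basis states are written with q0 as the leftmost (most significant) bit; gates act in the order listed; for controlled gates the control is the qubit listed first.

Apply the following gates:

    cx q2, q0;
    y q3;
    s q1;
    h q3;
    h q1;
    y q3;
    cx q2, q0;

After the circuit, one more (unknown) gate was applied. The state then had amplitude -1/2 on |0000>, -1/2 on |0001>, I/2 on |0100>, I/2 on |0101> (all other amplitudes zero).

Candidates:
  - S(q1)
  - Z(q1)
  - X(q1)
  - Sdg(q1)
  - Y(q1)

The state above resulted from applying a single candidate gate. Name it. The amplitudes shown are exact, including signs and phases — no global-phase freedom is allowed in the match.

The applied gate was Sdg(q1).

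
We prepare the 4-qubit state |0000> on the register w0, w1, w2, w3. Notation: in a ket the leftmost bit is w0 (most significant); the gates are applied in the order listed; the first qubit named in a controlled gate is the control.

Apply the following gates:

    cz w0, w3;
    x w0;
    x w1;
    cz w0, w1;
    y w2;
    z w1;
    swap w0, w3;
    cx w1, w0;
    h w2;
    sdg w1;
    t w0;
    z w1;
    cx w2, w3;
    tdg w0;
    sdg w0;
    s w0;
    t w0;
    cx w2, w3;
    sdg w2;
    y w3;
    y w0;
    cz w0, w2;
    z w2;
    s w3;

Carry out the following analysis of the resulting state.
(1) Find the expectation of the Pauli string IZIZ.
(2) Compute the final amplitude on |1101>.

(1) In the final state, IZIZ has expectation -1.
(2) The amplitude on |1101> is 0.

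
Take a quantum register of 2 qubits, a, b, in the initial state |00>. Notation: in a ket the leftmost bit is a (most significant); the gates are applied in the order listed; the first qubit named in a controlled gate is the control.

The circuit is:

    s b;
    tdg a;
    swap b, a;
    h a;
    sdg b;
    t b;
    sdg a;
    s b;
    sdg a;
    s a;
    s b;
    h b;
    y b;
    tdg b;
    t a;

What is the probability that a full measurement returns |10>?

Outcome |10> occurs with probability 1/4.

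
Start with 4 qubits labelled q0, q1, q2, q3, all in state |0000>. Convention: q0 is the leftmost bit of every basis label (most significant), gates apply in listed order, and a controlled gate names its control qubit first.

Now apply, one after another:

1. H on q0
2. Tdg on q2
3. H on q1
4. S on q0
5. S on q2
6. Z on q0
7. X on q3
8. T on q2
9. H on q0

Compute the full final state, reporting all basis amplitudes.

The final amplitudes are sqrt(2)*(1 - I)/4 on |0001>, sqrt(2)*(1 - I)/4 on |0101>, sqrt(2)*(1 + I)/4 on |1001>, sqrt(2)*(1 + I)/4 on |1101>, and 0 on every other basis state.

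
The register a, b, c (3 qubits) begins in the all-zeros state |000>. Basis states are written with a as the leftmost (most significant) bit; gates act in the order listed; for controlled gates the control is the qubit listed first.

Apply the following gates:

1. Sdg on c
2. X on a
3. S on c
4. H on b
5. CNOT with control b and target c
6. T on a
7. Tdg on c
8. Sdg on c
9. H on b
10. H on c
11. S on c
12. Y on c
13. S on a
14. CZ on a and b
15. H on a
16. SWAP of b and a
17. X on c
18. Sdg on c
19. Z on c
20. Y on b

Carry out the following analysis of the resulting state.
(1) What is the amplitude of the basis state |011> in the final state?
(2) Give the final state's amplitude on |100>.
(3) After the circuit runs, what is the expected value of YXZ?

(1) The final state's coefficient on |011> equals 1/4 - exp(3*I*pi/4)/4.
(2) The final state's coefficient on |100> equals -1/4 + exp(3*I*pi/4)/4.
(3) The expectation value of YXZ is -sqrt(2)/2.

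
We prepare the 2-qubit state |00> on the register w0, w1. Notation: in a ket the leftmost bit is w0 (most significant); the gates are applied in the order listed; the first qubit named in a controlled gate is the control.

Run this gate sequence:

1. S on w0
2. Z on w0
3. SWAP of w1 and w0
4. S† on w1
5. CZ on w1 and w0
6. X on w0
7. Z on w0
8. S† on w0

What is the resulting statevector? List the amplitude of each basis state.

After the circuit, the state carries amplitude I on |10>, and 0 on every other basis state.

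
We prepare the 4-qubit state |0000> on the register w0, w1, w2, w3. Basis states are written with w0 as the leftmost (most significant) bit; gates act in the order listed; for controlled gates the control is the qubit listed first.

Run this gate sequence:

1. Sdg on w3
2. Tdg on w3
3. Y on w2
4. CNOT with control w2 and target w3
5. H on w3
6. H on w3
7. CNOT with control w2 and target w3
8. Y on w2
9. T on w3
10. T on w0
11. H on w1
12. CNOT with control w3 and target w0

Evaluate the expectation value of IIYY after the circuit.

The expectation value of IIYY is 0. Key observation: steps 2-9 multiply out to the identity, so the circuit reduces to the remaining gates.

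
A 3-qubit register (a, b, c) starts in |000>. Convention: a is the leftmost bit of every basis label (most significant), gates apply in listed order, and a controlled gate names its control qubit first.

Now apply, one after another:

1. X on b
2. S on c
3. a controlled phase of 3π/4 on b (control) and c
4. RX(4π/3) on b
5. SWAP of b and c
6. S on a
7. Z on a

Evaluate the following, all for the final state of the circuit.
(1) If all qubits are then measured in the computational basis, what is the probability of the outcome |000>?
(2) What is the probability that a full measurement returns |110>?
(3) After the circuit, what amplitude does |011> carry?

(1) A full measurement returns |000> with probability 3/4.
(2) The probability of measuring |110> is 0.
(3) The final state's coefficient on |011> equals 0.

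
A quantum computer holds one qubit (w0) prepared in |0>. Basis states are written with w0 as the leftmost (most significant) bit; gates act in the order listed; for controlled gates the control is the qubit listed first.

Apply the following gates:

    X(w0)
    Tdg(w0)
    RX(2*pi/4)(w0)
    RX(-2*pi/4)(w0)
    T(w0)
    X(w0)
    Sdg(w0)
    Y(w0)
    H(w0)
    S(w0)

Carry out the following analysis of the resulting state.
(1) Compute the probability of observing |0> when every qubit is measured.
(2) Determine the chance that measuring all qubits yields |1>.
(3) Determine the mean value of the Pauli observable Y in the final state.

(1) A full measurement returns |0> with probability 1/2. Key observation: the block from step 1 through step 6 cancels to the identity and can be dropped.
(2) The probability of measuring |1> is 1/2.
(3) In the final state, Y has expectation -1.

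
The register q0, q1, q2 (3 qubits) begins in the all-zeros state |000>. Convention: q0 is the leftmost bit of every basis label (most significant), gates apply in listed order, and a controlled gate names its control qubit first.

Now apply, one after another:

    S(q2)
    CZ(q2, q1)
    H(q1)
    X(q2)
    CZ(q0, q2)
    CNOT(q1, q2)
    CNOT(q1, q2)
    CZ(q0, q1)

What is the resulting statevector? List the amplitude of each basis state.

After the circuit, the state carries amplitude sqrt(2)/2 on |001>, sqrt(2)/2 on |011>, and 0 on every other basis state. Key observation: the block from step 6 through step 7 cancels to the identity and can be dropped.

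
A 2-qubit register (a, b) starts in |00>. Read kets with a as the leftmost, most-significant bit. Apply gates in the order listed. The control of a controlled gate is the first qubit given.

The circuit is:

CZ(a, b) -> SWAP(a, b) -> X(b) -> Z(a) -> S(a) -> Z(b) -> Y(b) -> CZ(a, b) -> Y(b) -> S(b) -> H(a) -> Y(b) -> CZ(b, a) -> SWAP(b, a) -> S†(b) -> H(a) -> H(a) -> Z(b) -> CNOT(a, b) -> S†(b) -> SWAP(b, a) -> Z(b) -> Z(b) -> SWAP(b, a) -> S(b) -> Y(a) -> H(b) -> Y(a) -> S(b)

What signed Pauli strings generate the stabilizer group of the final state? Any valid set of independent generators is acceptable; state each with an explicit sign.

One valid set of independent stabilizer generators is +IX, +ZI (any independent generating set of the same group is equally correct).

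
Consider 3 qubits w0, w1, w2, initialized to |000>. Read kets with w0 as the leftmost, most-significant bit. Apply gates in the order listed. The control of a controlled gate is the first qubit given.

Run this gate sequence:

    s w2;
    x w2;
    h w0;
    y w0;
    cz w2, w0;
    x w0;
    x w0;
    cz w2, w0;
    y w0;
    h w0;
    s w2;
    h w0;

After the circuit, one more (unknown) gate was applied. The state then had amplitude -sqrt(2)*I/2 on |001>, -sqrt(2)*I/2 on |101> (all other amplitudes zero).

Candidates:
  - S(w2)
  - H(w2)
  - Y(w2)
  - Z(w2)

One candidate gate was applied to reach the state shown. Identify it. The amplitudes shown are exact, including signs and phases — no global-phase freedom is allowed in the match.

It was Z(w2) that produced the state shown. Key observation: the block from step 3 through step 10 cancels to the identity and can be dropped.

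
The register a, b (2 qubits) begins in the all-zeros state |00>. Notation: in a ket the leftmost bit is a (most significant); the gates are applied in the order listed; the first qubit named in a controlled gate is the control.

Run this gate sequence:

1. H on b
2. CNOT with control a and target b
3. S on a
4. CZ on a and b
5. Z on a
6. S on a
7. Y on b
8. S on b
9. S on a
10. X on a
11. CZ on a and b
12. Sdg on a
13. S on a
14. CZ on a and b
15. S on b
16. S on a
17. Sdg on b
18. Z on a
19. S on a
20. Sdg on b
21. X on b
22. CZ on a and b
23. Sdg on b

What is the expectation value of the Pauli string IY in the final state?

The expectation value of IY is -1. Key observation: steps 11-14 multiply out to the identity, so the circuit reduces to the remaining gates.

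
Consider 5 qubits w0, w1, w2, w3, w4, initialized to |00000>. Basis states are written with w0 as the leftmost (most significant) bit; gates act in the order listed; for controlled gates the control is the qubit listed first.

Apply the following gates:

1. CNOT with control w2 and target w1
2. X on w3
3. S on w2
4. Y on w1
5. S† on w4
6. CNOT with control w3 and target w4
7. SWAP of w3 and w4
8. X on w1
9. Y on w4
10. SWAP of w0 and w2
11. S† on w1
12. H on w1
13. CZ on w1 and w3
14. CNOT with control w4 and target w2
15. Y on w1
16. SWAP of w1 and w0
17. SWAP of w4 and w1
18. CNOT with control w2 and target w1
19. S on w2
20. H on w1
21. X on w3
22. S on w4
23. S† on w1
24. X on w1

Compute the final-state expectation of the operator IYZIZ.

In the final state, IYZIZ has expectation 1.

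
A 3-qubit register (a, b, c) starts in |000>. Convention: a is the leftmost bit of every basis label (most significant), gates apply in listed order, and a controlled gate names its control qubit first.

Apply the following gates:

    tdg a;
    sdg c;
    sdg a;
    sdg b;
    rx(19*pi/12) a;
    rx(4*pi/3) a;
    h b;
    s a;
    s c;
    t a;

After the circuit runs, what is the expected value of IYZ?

The expectation value of IYZ is 0.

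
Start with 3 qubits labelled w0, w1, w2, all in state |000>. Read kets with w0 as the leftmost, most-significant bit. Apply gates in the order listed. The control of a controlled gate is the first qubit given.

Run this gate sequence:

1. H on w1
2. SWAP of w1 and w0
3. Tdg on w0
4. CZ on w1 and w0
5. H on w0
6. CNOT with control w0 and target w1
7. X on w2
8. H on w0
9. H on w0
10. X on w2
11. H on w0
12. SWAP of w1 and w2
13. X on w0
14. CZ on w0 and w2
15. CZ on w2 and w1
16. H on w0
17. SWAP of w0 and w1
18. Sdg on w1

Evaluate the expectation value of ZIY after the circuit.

The observable ZIY averages to -sqrt(2)/2. Key observation: the block from step 7 through step 10 cancels to the identity and can be dropped.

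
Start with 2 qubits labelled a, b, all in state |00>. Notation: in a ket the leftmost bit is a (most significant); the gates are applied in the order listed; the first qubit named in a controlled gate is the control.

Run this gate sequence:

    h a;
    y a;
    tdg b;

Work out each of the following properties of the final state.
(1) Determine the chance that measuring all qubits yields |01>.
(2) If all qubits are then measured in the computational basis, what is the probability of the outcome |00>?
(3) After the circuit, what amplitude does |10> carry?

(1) Outcome |01> occurs with probability 0.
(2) Outcome |00> occurs with probability 1/2.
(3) The final state's coefficient on |10> equals sqrt(2)*I/2.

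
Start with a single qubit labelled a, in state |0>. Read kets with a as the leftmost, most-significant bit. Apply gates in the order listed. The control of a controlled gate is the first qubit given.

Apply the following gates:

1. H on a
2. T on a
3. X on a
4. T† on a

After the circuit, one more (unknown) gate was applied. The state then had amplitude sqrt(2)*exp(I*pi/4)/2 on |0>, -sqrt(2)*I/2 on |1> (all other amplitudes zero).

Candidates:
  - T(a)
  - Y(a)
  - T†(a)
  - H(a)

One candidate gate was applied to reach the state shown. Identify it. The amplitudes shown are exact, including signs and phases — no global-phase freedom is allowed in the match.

It was T†(a) that produced the state shown.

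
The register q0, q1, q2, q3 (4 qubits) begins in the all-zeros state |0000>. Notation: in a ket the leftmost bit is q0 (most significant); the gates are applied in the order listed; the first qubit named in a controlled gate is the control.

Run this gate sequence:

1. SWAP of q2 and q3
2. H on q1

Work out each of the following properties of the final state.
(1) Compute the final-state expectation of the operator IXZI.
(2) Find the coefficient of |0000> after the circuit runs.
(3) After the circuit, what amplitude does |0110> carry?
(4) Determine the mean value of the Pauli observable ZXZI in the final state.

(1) The expectation value of IXZI is 1.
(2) The final state's coefficient on |0000> equals sqrt(2)/2.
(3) The final state's coefficient on |0110> equals 0.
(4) The observable ZXZI averages to 1.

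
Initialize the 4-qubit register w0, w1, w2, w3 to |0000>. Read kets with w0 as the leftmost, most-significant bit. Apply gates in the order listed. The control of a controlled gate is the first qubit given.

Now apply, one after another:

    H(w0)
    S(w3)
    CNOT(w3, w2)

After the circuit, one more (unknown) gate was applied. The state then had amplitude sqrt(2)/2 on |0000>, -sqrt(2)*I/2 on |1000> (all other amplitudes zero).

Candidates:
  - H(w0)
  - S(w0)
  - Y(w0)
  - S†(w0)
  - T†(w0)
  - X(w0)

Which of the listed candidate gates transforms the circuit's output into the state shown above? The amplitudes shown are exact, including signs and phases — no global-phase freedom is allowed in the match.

The applied gate was S†(w0).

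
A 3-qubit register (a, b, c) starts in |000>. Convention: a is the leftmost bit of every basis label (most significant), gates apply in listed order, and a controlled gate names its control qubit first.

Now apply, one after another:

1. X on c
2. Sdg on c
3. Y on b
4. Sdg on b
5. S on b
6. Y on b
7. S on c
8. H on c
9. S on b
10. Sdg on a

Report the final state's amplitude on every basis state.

The final amplitudes are sqrt(2)/2 on |000>, -sqrt(2)/2 on |001>, and 0 on every other basis state.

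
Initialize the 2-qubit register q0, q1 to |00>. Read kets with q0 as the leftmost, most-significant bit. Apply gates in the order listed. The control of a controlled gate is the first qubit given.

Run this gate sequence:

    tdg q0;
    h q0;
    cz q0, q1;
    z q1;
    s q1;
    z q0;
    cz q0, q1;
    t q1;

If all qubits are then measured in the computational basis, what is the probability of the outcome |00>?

Outcome |00> occurs with probability 1/2.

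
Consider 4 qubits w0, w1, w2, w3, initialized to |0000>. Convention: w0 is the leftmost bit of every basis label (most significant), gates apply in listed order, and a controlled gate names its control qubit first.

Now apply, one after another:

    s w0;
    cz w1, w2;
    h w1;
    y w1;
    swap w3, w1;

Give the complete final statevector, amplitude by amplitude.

The final amplitudes are -sqrt(2)*I/2 on |0000>, sqrt(2)*I/2 on |0001>, and 0 on every other basis state.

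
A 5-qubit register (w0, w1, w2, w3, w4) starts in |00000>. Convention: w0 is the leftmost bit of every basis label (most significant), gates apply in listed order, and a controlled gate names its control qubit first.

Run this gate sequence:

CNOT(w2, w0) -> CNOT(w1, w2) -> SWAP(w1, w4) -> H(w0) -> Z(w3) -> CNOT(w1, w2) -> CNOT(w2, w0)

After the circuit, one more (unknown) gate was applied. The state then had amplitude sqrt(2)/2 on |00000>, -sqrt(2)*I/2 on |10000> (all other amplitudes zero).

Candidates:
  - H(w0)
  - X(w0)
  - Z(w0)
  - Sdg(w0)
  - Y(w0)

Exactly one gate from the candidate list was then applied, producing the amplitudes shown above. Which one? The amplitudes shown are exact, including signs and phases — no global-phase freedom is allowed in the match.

The applied gate was Sdg(w0).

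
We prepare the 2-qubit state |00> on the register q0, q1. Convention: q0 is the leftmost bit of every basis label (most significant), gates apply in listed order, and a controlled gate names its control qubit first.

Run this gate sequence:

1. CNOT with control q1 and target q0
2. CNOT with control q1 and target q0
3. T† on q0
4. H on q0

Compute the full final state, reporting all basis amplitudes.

The resulting statevector has amplitude sqrt(2)/2 on |00>, 0 on |01>, sqrt(2)/2 on |10>, 0 on |11>.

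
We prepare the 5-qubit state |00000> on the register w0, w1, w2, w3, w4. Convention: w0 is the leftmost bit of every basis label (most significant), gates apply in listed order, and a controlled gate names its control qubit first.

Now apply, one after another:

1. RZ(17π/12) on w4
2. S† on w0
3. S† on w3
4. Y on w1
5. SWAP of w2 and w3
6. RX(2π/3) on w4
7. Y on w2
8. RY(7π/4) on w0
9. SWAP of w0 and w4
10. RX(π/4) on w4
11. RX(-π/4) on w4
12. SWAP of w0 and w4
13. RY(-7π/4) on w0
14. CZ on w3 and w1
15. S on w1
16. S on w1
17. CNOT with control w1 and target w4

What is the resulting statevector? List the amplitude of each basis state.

The resulting statevector has amplitude sqrt(3)*exp(19*I*pi/24)/2 on |01100>, -exp(7*I*pi/24)/2 on |01101>, and 0 on every other basis state. Key observation: steps 8-13 multiply out to the identity, so the circuit reduces to the remaining gates.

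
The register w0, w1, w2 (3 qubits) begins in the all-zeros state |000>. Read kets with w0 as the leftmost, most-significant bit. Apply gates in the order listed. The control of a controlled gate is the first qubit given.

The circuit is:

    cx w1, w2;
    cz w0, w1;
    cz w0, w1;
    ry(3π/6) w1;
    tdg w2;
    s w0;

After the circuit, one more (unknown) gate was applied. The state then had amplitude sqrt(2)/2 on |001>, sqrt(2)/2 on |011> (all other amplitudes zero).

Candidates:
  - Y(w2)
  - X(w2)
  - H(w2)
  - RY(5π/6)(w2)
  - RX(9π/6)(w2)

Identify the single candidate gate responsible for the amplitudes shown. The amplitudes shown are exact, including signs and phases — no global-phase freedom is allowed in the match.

The unique candidate consistent with the amplitudes is X(w2). Key observation: the block from step 2 through step 3 cancels to the identity and can be dropped.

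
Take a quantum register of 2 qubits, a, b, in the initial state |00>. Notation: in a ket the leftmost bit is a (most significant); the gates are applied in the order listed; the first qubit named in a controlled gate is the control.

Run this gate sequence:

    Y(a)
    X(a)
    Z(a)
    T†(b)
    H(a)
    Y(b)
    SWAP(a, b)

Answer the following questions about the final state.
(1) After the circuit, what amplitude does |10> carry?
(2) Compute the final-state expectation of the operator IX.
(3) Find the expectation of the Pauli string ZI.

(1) The amplitude on |10> is -sqrt(2)/2.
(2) In the final state, IX has expectation 1.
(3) The expectation value of ZI is -1.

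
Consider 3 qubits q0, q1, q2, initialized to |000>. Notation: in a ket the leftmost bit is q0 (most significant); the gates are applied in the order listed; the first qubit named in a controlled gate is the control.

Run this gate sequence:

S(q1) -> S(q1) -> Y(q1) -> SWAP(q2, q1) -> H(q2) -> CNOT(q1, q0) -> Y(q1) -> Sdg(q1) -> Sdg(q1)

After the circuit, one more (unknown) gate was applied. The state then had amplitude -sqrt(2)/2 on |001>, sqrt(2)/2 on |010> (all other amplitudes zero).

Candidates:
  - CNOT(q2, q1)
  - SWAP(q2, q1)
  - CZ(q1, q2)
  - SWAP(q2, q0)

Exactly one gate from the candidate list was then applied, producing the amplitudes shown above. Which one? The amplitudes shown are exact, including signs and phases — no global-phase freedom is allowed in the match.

The unique candidate consistent with the amplitudes is CNOT(q2, q1).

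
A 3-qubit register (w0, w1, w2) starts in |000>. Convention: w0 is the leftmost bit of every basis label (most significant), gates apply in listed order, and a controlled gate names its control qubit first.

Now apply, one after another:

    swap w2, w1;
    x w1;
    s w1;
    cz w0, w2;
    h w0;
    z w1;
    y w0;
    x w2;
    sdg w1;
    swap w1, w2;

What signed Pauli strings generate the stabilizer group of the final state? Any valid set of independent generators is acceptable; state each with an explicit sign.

One valid set of independent stabilizer generators is -XII, -IZI, -IIZ (any independent generating set of the same group is equally correct).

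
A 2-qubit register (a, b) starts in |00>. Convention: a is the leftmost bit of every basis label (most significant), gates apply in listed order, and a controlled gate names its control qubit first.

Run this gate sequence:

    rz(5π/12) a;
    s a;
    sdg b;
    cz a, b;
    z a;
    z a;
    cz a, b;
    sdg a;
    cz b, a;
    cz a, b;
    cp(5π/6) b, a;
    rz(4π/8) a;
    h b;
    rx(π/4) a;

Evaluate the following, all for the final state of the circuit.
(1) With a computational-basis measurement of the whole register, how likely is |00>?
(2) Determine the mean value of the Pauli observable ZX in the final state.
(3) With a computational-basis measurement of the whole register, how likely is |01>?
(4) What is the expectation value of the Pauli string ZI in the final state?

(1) Outcome |00> occurs with probability sqrt(2)/8 + 1/4. Key observation: the block from step 4 through step 7 cancels to the identity and can be dropped.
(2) The expectation value of ZX is sqrt(2)/2.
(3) The probability of measuring |01> is sqrt(2)/8 + 1/4.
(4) In the final state, ZI has expectation sqrt(2)/2.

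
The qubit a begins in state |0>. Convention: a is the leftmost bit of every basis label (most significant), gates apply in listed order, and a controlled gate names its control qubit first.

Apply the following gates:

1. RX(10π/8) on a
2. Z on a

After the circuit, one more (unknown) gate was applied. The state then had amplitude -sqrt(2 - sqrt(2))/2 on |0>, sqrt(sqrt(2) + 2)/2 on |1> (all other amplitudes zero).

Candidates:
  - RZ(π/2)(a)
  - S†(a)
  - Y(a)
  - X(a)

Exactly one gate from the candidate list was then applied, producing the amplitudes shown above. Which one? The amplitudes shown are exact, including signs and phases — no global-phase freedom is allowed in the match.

It was S†(a) that produced the state shown.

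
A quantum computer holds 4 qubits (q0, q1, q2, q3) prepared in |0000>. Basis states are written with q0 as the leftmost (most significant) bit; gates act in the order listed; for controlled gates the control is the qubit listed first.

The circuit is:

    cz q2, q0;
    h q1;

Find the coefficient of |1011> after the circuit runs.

The amplitude on |1011> is 0.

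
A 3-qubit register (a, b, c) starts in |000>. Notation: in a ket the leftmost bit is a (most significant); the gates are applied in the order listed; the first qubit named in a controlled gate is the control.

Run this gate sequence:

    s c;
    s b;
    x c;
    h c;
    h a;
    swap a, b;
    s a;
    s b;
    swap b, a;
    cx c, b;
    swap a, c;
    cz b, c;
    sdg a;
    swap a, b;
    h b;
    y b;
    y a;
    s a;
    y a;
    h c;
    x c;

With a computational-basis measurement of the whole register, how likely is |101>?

A full measurement returns |101> with probability 1/8.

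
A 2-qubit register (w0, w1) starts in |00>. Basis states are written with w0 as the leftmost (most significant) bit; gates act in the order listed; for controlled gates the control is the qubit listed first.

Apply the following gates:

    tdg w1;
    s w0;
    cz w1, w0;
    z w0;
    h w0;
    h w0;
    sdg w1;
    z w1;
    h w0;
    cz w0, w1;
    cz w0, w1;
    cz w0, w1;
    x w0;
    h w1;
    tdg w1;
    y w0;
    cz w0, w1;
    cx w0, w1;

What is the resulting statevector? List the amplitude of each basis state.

The final amplitudes are -I/2 on |00>, -exp(I*pi/4)/2 on |01>, -exp(I*pi/4)/2 on |10>, I/2 on |11>.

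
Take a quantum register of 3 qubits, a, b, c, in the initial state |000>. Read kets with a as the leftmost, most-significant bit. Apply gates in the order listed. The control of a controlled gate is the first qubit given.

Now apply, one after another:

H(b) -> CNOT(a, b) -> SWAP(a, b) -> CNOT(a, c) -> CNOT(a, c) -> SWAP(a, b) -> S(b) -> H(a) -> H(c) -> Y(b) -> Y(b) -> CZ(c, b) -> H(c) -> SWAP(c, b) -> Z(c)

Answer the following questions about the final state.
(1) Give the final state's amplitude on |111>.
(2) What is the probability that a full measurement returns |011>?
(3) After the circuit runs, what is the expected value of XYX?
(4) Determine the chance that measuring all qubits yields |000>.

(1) The amplitude on |111> is -I/2. Key observation: steps 3-6 multiply out to the identity, so the circuit reduces to the remaining gates.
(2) A full measurement returns |011> with probability 1/4.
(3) In the final state, XYX has expectation -1.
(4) Outcome |000> occurs with probability 1/4.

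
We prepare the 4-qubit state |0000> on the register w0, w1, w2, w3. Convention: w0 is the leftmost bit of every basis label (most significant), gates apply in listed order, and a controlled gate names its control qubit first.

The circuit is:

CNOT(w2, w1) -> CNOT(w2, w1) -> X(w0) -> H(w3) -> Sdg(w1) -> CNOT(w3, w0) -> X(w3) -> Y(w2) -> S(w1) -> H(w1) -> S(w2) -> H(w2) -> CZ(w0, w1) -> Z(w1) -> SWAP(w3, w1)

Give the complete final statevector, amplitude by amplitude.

The final amplitudes are -sqrt(2)/4 on |0000>, sqrt(2)/4 on |0001>, sqrt(2)/4 on |0010>, -sqrt(2)/4 on |0011>, 0 on |0100>, 0 on |0101>, 0 on |0110>, 0 on |0111>, 0 on |1000>, 0 on |1001>, 0 on |1010>, 0 on |1011>, -sqrt(2)/4 on |1100>, -sqrt(2)/4 on |1101>, sqrt(2)/4 on |1110>, sqrt(2)/4 on |1111>.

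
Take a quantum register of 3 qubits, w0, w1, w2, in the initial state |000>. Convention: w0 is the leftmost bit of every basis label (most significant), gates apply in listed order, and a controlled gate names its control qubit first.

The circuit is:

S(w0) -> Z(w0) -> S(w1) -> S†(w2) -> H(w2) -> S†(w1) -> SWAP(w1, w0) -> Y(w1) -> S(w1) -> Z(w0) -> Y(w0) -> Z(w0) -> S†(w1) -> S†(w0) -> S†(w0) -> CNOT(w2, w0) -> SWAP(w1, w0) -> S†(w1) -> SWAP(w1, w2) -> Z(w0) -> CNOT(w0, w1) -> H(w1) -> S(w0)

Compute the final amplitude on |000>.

The final state's coefficient on |000> equals 0.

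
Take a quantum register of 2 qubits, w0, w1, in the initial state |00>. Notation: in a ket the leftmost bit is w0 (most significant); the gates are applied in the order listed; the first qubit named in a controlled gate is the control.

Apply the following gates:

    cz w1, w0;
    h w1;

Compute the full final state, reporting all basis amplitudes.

The resulting statevector has amplitude sqrt(2)/2 on |00>, sqrt(2)/2 on |01>, 0 on |10>, 0 on |11>.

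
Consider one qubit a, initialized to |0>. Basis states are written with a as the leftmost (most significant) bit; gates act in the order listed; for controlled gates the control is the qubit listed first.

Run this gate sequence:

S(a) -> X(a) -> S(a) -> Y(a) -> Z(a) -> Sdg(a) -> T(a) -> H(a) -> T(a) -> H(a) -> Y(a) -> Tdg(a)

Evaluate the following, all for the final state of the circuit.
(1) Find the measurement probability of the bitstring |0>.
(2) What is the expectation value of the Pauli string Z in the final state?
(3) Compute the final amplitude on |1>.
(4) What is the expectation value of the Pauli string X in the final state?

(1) The probability of measuring |0> is 1/2 - sqrt(2)/4.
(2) The expectation value of Z is -sqrt(2)/2.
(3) |1> carries amplitude exp(I*pi/4)/2 + I/2 in the final state.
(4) The observable X averages to -1/2.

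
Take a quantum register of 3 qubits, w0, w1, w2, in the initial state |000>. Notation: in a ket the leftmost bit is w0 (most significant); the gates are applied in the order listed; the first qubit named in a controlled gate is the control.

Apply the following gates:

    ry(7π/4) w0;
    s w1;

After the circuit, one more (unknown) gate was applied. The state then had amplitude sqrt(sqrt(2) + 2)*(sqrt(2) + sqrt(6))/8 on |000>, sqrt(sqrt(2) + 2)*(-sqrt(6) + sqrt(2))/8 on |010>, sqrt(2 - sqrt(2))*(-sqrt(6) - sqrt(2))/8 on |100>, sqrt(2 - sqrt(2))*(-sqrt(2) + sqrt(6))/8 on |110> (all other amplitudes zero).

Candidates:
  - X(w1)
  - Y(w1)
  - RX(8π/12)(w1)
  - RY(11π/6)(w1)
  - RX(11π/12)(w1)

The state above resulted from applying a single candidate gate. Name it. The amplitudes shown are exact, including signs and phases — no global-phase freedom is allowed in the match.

It was RY(11π/6)(w1) that produced the state shown.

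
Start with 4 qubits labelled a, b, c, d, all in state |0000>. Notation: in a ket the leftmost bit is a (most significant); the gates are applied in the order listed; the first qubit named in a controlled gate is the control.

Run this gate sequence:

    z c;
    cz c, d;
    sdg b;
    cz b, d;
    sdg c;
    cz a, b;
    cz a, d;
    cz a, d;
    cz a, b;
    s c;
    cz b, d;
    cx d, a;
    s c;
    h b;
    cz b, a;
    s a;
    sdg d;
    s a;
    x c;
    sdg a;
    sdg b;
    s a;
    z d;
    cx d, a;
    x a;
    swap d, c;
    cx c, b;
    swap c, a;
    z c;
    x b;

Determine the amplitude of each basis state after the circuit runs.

The final amplitudes are sqrt(2)*I/2 on |0011>, -sqrt(2)/2 on |0111>, and 0 on every other basis state. Key observation: steps 4-11 multiply out to the identity, so the circuit reduces to the remaining gates.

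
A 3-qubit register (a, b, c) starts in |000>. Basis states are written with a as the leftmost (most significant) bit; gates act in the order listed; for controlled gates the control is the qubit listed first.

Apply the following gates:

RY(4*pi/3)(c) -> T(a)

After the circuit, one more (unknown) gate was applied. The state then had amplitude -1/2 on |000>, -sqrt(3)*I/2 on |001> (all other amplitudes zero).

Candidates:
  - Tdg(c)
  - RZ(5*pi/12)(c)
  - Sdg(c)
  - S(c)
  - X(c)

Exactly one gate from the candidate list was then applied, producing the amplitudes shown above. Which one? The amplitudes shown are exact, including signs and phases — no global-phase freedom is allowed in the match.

The unique candidate consistent with the amplitudes is Sdg(c).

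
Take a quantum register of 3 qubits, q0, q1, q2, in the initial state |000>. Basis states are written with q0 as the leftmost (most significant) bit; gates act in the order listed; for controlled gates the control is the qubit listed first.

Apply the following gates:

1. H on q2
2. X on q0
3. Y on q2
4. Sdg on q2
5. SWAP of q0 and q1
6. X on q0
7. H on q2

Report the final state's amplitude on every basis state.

After the circuit, the state carries amplitude 1/2 - I/2 on |110>, -1/2 - I/2 on |111>, and 0 on every other basis state.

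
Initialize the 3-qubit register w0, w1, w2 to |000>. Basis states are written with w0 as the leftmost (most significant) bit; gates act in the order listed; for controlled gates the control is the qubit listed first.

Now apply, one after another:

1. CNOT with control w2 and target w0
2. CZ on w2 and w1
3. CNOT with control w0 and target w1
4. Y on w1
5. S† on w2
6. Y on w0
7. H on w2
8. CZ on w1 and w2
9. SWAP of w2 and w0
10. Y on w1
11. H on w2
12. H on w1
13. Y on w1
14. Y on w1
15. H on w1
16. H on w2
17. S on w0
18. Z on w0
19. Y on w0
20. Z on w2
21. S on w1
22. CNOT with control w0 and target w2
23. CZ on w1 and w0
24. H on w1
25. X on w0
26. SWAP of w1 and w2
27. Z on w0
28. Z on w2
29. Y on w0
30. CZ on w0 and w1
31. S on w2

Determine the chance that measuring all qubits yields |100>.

Outcome |100> occurs with probability 1/4.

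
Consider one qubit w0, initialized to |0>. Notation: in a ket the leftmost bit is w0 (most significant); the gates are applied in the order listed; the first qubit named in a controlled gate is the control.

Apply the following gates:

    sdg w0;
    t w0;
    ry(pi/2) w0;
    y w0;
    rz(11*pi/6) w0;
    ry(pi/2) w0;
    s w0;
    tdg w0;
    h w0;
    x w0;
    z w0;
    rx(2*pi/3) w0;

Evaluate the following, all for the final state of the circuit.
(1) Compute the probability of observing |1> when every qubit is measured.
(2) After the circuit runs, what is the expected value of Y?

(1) A full measurement returns |1> with probability sqrt(2)/16 + sqrt(6)/16 + 1/2.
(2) The observable Y averages to -sqrt(6)/8 + sqrt(2)/8.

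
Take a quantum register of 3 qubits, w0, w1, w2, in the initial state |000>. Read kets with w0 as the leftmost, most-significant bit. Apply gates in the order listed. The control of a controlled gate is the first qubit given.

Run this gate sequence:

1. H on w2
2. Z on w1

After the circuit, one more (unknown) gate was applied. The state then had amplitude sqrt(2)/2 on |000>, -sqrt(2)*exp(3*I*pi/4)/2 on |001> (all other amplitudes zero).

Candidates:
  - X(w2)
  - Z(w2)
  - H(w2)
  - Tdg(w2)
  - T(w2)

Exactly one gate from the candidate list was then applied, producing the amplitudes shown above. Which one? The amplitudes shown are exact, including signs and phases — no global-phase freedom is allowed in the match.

The unique candidate consistent with the amplitudes is Tdg(w2).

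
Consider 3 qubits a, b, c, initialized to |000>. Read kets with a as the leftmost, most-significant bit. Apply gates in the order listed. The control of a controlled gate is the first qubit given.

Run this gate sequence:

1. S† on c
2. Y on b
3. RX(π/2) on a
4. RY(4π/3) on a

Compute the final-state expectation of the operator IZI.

The expectation value of IZI is -1.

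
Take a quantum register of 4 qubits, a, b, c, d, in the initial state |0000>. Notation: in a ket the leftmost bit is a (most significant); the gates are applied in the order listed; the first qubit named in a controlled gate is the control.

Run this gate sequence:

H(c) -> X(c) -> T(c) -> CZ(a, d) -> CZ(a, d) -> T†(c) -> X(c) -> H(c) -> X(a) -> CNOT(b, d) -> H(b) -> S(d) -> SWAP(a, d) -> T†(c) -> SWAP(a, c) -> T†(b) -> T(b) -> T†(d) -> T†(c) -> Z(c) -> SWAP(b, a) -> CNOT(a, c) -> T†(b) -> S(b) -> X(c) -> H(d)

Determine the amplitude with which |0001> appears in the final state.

The final state's coefficient on |0001> equals 0. Key observation: steps 1-8 multiply out to the identity, so the circuit reduces to the remaining gates.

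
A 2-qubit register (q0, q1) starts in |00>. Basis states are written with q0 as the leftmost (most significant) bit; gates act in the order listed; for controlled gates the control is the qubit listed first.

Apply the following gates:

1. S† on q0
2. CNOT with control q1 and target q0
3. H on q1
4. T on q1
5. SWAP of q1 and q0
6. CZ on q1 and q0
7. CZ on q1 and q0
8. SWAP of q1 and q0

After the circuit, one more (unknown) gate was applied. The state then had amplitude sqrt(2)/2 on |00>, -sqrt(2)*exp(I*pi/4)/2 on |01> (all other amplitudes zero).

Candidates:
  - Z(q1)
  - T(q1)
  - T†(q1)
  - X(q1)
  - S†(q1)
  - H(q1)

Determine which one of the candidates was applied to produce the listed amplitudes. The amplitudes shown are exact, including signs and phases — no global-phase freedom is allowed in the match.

The unique candidate consistent with the amplitudes is Z(q1).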